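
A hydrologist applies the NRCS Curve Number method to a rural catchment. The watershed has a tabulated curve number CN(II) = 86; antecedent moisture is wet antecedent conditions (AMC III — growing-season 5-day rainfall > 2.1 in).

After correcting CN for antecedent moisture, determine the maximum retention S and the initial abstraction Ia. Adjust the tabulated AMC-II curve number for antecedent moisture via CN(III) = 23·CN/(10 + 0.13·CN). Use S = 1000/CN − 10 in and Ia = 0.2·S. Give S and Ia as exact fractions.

S = 700/989 in ≈ 0.708 in; Ia = 140/989 in ≈ 0.142 in

Adjust CN=86 to AMC III: 23·86/(10 + 0.13·86) → 1978 ÷ (1059/50) = 98900/1059 ≈ 93.390
Max retention: S = 1000/(98900/1059) − 10 = 700/989 in (≈ 0.708 in)
Initial abstraction Ia = S/5 = (700/989)/5 = 140/989 ≈ 0.142 in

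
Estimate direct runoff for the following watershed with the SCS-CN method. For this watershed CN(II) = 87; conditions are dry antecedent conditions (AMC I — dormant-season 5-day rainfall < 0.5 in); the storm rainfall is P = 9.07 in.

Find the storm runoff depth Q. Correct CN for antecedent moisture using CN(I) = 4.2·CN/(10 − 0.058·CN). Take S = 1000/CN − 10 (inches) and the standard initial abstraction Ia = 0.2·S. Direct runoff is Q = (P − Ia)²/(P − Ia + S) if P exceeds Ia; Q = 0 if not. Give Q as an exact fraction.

CN(I) from CN(II)=87: (4.2·87)/(10 − 0.058·87) = 182700/2477 ≈ 73.759
Max retention: S = 1000/(182700/2477) − 10 = 6500/1827 in (≈ 3.558 in)
Ia = 0.2·(6500/1827) = 1300/1827 in ≈ 0.712 in
P − Ia = 9.070 − 0.712 = 1527089/182700 ≈ 8.358 in (> 0, runoff occurs)
Runoff Q = (P−Ia)²/(P−Ia+S) = (8.358)²/(8.358+3.558) = 2332000813921/397754160300 ≈ 5.863 in

Q = 2332000813921/397754160300 in ≈ 5.863 in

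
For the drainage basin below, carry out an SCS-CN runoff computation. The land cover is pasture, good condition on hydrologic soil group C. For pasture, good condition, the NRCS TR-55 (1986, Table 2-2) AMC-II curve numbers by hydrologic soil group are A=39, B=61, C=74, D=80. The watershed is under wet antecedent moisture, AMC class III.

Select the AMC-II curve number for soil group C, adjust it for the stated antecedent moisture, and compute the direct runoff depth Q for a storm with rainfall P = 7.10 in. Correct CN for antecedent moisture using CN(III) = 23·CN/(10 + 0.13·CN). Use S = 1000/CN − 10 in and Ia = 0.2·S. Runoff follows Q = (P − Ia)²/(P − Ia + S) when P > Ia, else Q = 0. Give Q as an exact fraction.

Q = 3343268041/602686710 in ≈ 5.547 in

NRCS table: pasture, good condition, soil group C → CN(II) = 74
Adjust CN=74 to AMC III: 23·74/(10 + 0.13·74) → 1702 ÷ (981/50) = 85100/981 ≈ 86.748
Max retention: S = 1000/(85100/981) − 10 = 1300/851 in (≈ 1.528 in)
Initial abstraction Ia = S/5 = (1300/851)/5 = 260/851 ≈ 0.306 in
Since P=7.100 > Ia=0.306: effective rainfall P−Ia = 57821/8510 in
Runoff Q = (P−Ia)²/(P−Ia+S) = (6.794)²/(6.794+1.528) = 3343268041/602686710 ≈ 5.547 in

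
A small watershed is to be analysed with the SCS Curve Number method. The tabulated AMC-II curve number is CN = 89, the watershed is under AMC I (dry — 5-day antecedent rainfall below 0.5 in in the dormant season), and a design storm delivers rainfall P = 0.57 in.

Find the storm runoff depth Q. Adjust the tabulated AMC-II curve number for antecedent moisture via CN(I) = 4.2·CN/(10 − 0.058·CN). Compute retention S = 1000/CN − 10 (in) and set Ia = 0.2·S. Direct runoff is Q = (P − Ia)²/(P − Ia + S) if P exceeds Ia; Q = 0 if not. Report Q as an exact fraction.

CN(I) from CN(II)=89: (4.2·89)/(10 − 0.058·89) = 186900/2419 ≈ 77.263
Max retention: S = 1000/(186900/2419) − 10 = 5500/1869 in (≈ 2.943 in)
Ia = 0.2·(5500/1869) = 1100/1869 in ≈ 0.589 in
P = 0.570 ≤ Ia = 0.589 in: entire storm abstracted, Q = 0.

Q = 0 in ≈ 0.000 in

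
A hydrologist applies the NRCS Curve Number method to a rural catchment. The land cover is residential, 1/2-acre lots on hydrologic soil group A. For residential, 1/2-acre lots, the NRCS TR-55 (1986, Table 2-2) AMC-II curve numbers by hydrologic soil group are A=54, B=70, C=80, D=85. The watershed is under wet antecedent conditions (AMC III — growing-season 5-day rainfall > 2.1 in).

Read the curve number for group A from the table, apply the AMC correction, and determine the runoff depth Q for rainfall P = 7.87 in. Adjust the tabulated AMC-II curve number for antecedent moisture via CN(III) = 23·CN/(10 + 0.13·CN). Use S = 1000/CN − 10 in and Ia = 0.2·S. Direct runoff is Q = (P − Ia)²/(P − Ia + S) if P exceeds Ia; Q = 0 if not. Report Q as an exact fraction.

NRCS table: residential, 1/2-acre lots, soil group A → CN(II) = 54
Wet (AMC III): CN(III) = 23·54/(10 + 0.13·54) = 1242/(851/50) = 2700/37 ≈ 72.973
Max retention: S = 1000/(2700/37) − 10 = 100/27 in (≈ 3.704 in)
Initial abstraction Ia = S/5 = (100/27)/5 = 20/27 ≈ 0.741 in
Excess rainfall: 7.870 − 0.741 = 7.129 in; P > Ia so Q > 0
Q = (19249/2700)²/((19249/2700) + 100/27) = (370524001/7290000)/(29249/2700) = 370524001/78972300 in ≈ 4.692 in

Q = 370524001/78972300 in ≈ 4.692 in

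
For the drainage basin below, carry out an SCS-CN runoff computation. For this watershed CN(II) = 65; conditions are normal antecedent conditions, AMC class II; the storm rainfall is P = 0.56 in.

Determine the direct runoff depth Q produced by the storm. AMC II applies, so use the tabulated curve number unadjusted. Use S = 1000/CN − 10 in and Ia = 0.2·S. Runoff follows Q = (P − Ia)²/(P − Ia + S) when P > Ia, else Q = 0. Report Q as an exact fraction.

Q = 0 in ≈ 0.000 in

Average conditions: CN = 65 (no AMC adjustment).
S = 1000/65 − 10 = 70/13 in ≈ 5.385 in
Initial abstraction Ia = S/5 = (70/13)/5 = 14/13 ≈ 1.077 in
P = 0.560 ≤ Ia = 1.077 in: entire storm abstracted, Q = 0.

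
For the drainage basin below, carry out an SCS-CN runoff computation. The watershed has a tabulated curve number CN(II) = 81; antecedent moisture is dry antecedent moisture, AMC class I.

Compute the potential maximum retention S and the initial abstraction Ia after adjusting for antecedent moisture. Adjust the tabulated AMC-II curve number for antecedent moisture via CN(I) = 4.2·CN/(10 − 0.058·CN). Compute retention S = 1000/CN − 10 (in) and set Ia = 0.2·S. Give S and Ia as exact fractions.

S = 9500/1701 in ≈ 5.585 in; Ia = 1900/1701 in ≈ 1.117 in

CN(I) from CN(II)=81: (4.2·81)/(10 − 0.058·81) = 170100/2651 ≈ 64.164
Retention S: 1000/CN − 10 with CN=64.164 → S = 9500/1701 ≈ 5.585 in
Initial abstraction Ia = S/5 = (9500/1701)/5 = 1900/1701 ≈ 1.117 in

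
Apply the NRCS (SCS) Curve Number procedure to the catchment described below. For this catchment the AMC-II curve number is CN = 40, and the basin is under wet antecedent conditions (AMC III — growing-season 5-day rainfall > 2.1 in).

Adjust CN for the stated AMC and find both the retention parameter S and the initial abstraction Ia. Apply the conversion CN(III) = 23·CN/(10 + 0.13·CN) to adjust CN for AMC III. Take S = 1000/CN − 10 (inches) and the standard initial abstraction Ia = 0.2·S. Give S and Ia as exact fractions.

Adjust CN=40 to AMC III: 23·40/(10 + 0.13·40) → 920 ÷ (76/5) = 1150/19 ≈ 60.526
Retention S: 1000/CN − 10 with CN=60.526 → S = 150/23 ≈ 6.522 in
Ia = 0.2S: 0.2·6.522 = 1.304 in (exactly 30/23)

S = 150/23 in ≈ 6.522 in; Ia = 30/23 in ≈ 1.304 in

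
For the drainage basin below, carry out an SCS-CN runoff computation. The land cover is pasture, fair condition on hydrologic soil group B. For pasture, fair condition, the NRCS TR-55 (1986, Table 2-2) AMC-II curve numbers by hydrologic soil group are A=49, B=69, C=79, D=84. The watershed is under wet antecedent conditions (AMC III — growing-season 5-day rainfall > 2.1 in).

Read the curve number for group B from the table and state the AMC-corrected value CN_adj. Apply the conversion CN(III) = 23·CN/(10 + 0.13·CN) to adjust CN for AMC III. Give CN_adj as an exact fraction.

NRCS table: pasture, fair condition, soil group B → CN(II) = 69
Adjust CN=69 to AMC III: 23·69/(10 + 0.13·69) → 1587 ÷ (1897/100) = 158700/1897 ≈ 83.658

CN_adj = 158700/1897 ≈ 83.658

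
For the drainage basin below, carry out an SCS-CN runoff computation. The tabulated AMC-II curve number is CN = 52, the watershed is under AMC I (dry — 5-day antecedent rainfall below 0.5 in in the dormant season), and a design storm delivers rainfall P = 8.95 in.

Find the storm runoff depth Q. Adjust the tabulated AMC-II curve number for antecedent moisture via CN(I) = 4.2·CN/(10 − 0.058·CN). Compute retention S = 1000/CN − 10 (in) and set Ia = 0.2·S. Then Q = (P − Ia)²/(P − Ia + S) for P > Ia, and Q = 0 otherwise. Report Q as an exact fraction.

Adjust CN=52 to AMC I: 4.2·52/(10 − 0.058·52) → (1092/5) ÷ (873/125) = 9100/291 ≈ 31.271
Max retention: S = 1000/(9100/291) − 10 = 2000/91 in (≈ 21.978 in)
Ia = 0.2S: 0.2·21.978 = 4.396 in (exactly 400/91)
P − Ia = 8.950 − 4.396 = 8289/1820 ≈ 4.554 in (> 0, runoff occurs)
Q = (8289/1820)²/((8289/1820) + 2000/91) = (68707521/3312400)/(48289/1820) = 68707521/87885980 in ≈ 0.782 in

Q = 68707521/87885980 in ≈ 0.782 in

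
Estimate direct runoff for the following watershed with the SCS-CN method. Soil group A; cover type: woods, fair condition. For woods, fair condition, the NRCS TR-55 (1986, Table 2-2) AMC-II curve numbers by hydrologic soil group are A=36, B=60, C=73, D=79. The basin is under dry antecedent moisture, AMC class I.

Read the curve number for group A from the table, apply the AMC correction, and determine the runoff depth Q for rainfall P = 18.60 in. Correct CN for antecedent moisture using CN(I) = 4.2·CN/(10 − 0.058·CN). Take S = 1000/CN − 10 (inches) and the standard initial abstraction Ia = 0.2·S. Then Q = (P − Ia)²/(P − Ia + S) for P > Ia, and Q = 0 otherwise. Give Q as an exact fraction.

Q = 91718929/46850265 in ≈ 1.958 in

NRCS table: woods, fair condition, soil group A → CN(II) = 36
CN(I) from CN(II)=36: (4.2·36)/(10 − 0.058·36) = 18900/989 ≈ 19.110
S = 1000/(18900/989) − 10 = 8000/189 in ≈ 42.328 in
Ia = 0.2S: 0.2·42.328 = 8.466 in (exactly 1600/189)
Since P=18.600 > Ia=8.466: effective rainfall P−Ia = 9577/945 in
Q = (9577/945)²/((9577/945) + 8000/189) = (91718929/893025)/(49577/945) = 91718929/46850265 in ≈ 1.958 in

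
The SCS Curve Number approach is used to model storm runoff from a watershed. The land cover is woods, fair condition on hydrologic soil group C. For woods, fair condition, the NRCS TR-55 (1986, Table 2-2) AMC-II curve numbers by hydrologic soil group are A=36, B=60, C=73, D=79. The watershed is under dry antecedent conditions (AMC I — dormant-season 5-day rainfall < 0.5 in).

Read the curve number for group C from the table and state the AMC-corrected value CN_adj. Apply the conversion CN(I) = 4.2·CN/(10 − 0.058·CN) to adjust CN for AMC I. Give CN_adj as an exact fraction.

NRCS table: woods, fair condition, soil group C → CN(II) = 73
Dry (AMC I): CN(I) = 4.2·73/(10 − 0.058·73) = (1533/5)/(2883/500) = 51100/961 ≈ 53.174

CN_adj = 51100/961 ≈ 53.174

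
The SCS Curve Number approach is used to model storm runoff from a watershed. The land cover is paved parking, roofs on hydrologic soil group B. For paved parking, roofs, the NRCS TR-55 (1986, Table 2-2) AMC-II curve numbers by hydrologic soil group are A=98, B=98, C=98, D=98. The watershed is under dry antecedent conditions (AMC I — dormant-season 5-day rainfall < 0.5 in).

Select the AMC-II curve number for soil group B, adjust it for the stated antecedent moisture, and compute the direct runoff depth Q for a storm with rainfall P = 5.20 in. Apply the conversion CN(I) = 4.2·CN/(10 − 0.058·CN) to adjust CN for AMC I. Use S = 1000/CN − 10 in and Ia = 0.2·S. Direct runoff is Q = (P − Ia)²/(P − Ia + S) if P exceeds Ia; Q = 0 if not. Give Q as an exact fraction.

NRCS table: paved parking, roofs, soil group B → CN(II) = 98
Dry (AMC I): CN(I) = 4.2·98/(10 − 0.058·98) = (2058/5)/(1079/250) = 102900/1079 ≈ 95.366
Retention S: 1000/CN − 10 with CN=95.366 → S = 500/1029 ≈ 0.486 in
Initial abstraction Ia = S/5 = (500/1029)/5 = 100/1029 ≈ 0.097 in
Since P=5.200 > Ia=0.097: effective rainfall P−Ia = 26254/5145 in
Q: (26254/5145)² ÷ (28754/5145) = 344636258/73969665 in (≈ 4.659 in)

Q = 344636258/73969665 in ≈ 4.659 in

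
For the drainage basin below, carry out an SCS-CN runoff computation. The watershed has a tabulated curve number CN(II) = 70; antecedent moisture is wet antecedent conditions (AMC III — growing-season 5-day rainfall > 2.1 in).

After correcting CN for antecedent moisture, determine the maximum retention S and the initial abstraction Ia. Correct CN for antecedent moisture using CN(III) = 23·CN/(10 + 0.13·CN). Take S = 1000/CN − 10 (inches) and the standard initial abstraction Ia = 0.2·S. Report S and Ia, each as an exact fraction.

S = 300/161 in ≈ 1.863 in; Ia = 60/161 in ≈ 0.373 in

Wet (AMC III): CN(III) = 23·70/(10 + 0.13·70) = 1610/(191/10) = 16100/191 ≈ 84.293
Retention S: 1000/CN − 10 with CN=84.293 → S = 300/161 ≈ 1.863 in
Ia = 0.2S: 0.2·1.863 = 0.373 in (exactly 60/161)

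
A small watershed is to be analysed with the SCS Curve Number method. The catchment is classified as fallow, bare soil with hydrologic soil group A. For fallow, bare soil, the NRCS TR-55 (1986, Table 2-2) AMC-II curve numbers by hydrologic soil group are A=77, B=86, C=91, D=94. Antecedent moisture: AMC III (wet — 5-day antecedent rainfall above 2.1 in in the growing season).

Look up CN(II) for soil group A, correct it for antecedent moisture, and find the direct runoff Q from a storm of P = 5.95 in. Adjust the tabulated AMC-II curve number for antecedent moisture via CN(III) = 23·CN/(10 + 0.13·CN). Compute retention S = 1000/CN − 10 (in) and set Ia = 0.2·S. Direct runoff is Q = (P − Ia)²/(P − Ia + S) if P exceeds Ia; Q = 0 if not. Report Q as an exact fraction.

Q = 76790169/16575020 in ≈ 4.633 in

NRCS table: fallow, bare soil, soil group A → CN(II) = 77
Adjust CN=77 to AMC III: 23·77/(10 + 0.13·77) → 1771 ÷ (2001/100) = 7700/87 ≈ 88.506
Retention S: 1000/CN − 10 with CN=88.506 → S = 100/77 ≈ 1.299 in
Ia = 0.2·(100/77) = 20/77 in ≈ 0.260 in
Excess rainfall: 5.950 − 0.260 = 5.690 in; P > Ia so Q > 0
Q: (8763/1540)² ÷ (10763/1540) = 76790169/16575020 in (≈ 4.633 in)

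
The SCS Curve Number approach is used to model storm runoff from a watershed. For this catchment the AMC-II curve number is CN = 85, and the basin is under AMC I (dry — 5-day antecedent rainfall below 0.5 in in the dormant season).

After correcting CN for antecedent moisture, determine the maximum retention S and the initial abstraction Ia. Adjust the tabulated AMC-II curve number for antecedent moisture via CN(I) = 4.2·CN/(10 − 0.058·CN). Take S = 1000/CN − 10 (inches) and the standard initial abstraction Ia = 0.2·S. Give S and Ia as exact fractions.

S = 500/119 in ≈ 4.202 in; Ia = 100/119 in ≈ 0.840 in

CN(I) from CN(II)=85: (4.2·85)/(10 − 0.058·85) = 11900/169 ≈ 70.414
Retention S: 1000/CN − 10 with CN=70.414 → S = 500/119 ≈ 4.202 in
Ia = 0.2·(500/119) = 100/119 in ≈ 0.840 in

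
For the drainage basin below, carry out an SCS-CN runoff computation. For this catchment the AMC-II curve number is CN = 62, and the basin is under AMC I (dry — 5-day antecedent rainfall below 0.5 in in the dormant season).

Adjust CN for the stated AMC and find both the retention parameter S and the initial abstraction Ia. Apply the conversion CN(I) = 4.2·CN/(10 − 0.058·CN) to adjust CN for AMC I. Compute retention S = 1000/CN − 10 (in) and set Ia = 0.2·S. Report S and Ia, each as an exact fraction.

S = 9500/651 in ≈ 14.593 in; Ia = 1900/651 in ≈ 2.919 in

Dry (AMC I): CN(I) = 4.2·62/(10 − 0.058·62) = (1302/5)/(1601/250) = 65100/1601 ≈ 40.662
Max retention: S = 1000/(65100/1601) − 10 = 9500/651 in (≈ 14.593 in)
Ia = 0.2·(9500/651) = 1900/651 in ≈ 2.919 in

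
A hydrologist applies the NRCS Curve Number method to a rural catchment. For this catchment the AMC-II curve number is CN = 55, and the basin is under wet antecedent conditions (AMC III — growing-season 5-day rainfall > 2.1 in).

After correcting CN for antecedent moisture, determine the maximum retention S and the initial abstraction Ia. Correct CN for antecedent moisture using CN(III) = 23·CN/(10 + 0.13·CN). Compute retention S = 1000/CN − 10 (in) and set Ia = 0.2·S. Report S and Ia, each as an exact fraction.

Adjust CN=55 to AMC III: 23·55/(10 + 0.13·55) → 1265 ÷ (343/20) = 25300/343 ≈ 73.761
Retention S: 1000/CN − 10 with CN=73.761 → S = 900/253 ≈ 3.557 in
Initial abstraction Ia = S/5 = (900/253)/5 = 180/253 ≈ 0.711 in

S = 900/253 in ≈ 3.557 in; Ia = 180/253 in ≈ 0.711 in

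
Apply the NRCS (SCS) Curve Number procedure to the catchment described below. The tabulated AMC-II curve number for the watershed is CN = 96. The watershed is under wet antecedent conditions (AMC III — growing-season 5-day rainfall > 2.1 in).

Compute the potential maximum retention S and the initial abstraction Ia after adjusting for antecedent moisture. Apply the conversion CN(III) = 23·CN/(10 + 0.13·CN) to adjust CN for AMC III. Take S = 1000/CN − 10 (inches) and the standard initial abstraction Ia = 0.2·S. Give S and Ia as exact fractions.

S = 25/138 in ≈ 0.181 in; Ia = 5/138 in ≈ 0.036 in

CN(III) from CN(II)=96: (23·96)/(10 + 0.13·96) = 27600/281 ≈ 98.221
Retention S: 1000/CN − 10 with CN=98.221 → S = 25/138 ≈ 0.181 in
Ia = 0.2S: 0.2·0.181 = 0.036 in (exactly 5/138)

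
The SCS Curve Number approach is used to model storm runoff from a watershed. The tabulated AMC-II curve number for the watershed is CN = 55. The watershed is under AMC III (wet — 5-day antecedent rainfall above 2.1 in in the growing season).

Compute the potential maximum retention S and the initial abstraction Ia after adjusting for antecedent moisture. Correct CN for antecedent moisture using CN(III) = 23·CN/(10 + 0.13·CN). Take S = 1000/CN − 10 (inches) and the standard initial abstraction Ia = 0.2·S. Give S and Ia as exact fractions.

S = 900/253 in ≈ 3.557 in; Ia = 180/253 in ≈ 0.711 in

Adjust CN=55 to AMC III: 23·55/(10 + 0.13·55) → 1265 ÷ (343/20) = 25300/343 ≈ 73.761
Retention S: 1000/CN − 10 with CN=73.761 → S = 900/253 ≈ 3.557 in
Ia = 0.2·(900/253) = 180/253 in ≈ 0.711 in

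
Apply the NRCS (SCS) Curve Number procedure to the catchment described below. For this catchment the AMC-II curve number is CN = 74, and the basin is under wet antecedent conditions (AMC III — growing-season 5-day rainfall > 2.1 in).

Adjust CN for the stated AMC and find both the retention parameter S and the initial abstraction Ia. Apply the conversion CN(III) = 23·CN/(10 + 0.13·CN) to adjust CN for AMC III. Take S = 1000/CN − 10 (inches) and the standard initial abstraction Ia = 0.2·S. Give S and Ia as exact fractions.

Wet (AMC III): CN(III) = 23·74/(10 + 0.13·74) = 1702/(981/50) = 85100/981 ≈ 86.748
Retention S: 1000/CN − 10 with CN=86.748 → S = 1300/851 ≈ 1.528 in
Ia = 0.2·(1300/851) = 260/851 in ≈ 0.306 in

S = 1300/851 in ≈ 1.528 in; Ia = 260/851 in ≈ 0.306 in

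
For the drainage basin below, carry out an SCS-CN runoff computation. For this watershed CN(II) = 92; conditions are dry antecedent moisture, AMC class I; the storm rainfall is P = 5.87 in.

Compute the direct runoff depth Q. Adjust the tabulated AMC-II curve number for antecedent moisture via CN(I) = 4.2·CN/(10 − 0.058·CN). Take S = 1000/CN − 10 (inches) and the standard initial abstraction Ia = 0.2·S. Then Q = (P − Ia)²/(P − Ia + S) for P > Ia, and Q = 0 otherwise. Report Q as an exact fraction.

CN(I) from CN(II)=92: (4.2·92)/(10 − 0.058·92) = 48300/583 ≈ 82.847
Max retention: S = 1000/(48300/583) − 10 = 1000/483 in (≈ 2.070 in)
Ia = 0.2·(1000/483) = 200/483 in ≈ 0.414 in
P − Ia = 5.870 − 0.414 = 263521/48300 ≈ 5.456 in (> 0, runoff occurs)
Runoff Q = (P−Ia)²/(P−Ia+S) = (5.456)²/(5.456+2.070) = 69443317441/17558064300 ≈ 3.955 in

Q = 69443317441/17558064300 in ≈ 3.955 in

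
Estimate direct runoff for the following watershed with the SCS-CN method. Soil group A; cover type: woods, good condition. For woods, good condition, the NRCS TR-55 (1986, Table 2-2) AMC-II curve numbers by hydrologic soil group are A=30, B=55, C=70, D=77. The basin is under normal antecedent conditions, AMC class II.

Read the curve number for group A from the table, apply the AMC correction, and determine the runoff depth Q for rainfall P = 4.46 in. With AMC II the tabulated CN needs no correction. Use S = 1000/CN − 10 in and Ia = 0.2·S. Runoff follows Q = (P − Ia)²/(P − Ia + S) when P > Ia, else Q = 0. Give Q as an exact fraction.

Q = 0 in ≈ 0.000 in

NRCS table: woods, good condition, soil group A → CN(II) = 30
Average conditions: CN = 30 (no AMC adjustment).
S = 1000/30 − 10 = 70/3 in ≈ 23.333 in
Ia = 0.2S: 0.2·23.333 = 4.667 in (exactly 14/3)
P = 4.460 ≤ Ia = 4.667 in: entire storm abstracted, Q = 0.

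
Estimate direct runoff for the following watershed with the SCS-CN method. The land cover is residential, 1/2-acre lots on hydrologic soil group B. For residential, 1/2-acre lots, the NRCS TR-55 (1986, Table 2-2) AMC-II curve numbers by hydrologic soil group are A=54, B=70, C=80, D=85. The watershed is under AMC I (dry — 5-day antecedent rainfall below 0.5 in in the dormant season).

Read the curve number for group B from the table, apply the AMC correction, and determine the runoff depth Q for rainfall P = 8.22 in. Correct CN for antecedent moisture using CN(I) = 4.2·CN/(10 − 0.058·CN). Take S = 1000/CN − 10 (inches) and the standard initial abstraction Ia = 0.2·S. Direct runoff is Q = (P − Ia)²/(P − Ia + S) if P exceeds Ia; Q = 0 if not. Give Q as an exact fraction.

NRCS table: residential, 1/2-acre lots, soil group B → CN(II) = 70
Dry (AMC I): CN(I) = 4.2·70/(10 − 0.058·70) = 294/(297/50) = 4900/99 ≈ 49.495
S = 1000/(4900/99) − 10 = 500/49 in ≈ 10.204 in
Ia = 0.2·(500/49) = 100/49 in ≈ 2.041 in
Excess rainfall: 8.220 − 2.041 = 6.179 in; P > Ia so Q > 0
Runoff Q = (P−Ia)²/(P−Ia+S) = (6.179)²/(6.179+10.204) = 229189321/98340550 ≈ 2.331 in

Q = 229189321/98340550 in ≈ 2.331 in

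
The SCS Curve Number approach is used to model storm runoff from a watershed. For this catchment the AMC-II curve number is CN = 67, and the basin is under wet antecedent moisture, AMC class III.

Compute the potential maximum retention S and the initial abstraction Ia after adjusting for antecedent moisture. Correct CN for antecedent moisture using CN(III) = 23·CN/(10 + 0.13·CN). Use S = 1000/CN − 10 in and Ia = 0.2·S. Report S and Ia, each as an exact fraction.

S = 3300/1541 in ≈ 2.141 in; Ia = 660/1541 in ≈ 0.428 in

Adjust CN=67 to AMC III: 23·67/(10 + 0.13·67) → 1541 ÷ (1871/100) = 154100/1871 ≈ 82.362
S = 1000/(154100/1871) − 10 = 3300/1541 in ≈ 2.141 in
Initial abstraction Ia = S/5 = (3300/1541)/5 = 660/1541 ≈ 0.428 in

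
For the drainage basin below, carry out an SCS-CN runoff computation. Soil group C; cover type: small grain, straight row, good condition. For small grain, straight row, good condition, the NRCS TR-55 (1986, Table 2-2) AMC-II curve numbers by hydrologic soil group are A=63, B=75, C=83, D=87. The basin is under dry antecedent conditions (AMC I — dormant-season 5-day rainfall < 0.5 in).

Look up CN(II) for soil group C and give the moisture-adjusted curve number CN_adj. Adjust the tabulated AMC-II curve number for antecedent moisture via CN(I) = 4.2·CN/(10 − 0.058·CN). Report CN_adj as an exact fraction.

CN_adj = 174300/2593 ≈ 67.219

NRCS table: small grain, straight row, good condition, soil group C → CN(II) = 83
Adjust CN=83 to AMC I: 4.2·83/(10 − 0.058·83) → (1743/5) ÷ (2593/500) = 174300/2593 ≈ 67.219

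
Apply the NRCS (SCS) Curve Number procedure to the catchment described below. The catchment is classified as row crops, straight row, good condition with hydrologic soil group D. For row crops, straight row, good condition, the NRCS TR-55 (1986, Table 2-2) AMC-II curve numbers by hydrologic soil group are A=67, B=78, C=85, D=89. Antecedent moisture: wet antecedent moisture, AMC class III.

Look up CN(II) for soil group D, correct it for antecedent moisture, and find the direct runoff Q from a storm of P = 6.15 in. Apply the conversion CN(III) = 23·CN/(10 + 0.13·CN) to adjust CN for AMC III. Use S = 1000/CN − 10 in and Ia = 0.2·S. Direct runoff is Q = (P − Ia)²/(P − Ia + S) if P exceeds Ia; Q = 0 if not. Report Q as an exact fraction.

Q = 61197359161/11028458140 in ≈ 5.549 in

NRCS table: row crops, straight row, good condition, soil group D → CN(II) = 89
Wet (AMC III): CN(III) = 23·89/(10 + 0.13·89) = 2047/(2157/100) = 204700/2157 ≈ 94.900
Retention S: 1000/CN − 10 with CN=94.900 → S = 1100/2047 ≈ 0.537 in
Ia = 0.2S: 0.2·0.537 = 0.107 in (exactly 220/2047)
Since P=6.150 > Ia=0.107: effective rainfall P−Ia = 247381/40940 in
Q = (247381/40940)²/((247381/40940) + 1100/2047) = (61197359161/1676083600)/(269381/40940) = 61197359161/11028458140 in ≈ 5.549 in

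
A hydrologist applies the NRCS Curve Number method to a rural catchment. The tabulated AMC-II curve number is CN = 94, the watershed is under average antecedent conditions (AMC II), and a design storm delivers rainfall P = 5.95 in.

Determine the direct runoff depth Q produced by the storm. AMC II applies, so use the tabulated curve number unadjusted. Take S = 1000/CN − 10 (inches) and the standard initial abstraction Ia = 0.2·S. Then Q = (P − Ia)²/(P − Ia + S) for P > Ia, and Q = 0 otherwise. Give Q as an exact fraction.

Q = 29953729/5708620 in ≈ 5.247 in

Average conditions: CN = 94 (no AMC adjustment).
Max retention: S = 1000/94 − 10 = 30/47 in (≈ 0.638 in)
Ia = 0.2S: 0.2·0.638 = 0.128 in (exactly 6/47)
P − Ia = 5.950 − 0.128 = 5473/940 ≈ 5.822 in (> 0, runoff occurs)
Runoff Q = (P−Ia)²/(P−Ia+S) = (5.822)²/(5.822+0.638) = 29953729/5708620 ≈ 5.247 in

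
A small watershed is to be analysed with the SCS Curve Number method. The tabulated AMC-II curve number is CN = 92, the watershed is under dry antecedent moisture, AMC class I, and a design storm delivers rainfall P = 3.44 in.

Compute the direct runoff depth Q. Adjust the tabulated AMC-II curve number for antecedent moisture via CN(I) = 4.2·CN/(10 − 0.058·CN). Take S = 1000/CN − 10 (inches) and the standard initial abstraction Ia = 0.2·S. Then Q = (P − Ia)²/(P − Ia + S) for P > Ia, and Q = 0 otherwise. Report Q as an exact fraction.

Q = 667512722/371535675 in ≈ 1.797 in

Adjust CN=92 to AMC I: 4.2·92/(10 − 0.058·92) → (1932/5) ÷ (583/125) = 48300/583 ≈ 82.847
Retention S: 1000/CN − 10 with CN=82.847 → S = 1000/483 ≈ 2.070 in
Initial abstraction Ia = S/5 = (1000/483)/5 = 200/483 ≈ 0.414 in
P − Ia = 3.440 − 0.414 = 36538/12075 ≈ 3.026 in (> 0, runoff occurs)
Q = (36538/12075)²/((36538/12075) + 1000/483) = (1335025444/145805625)/(61538/12075) = 667512722/371535675 in ≈ 1.797 in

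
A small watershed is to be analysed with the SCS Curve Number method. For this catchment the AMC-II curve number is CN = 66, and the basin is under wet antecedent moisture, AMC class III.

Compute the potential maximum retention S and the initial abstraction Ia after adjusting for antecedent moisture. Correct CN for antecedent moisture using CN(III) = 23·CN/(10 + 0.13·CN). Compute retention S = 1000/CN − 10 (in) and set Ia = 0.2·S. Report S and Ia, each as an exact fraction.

S = 1700/759 in ≈ 2.240 in; Ia = 340/759 in ≈ 0.448 in

CN(III) from CN(II)=66: (23·66)/(10 + 0.13·66) = 75900/929 ≈ 81.701
S = 1000/(75900/929) − 10 = 1700/759 in ≈ 2.240 in
Ia = 0.2·(1700/759) = 340/759 in ≈ 0.448 in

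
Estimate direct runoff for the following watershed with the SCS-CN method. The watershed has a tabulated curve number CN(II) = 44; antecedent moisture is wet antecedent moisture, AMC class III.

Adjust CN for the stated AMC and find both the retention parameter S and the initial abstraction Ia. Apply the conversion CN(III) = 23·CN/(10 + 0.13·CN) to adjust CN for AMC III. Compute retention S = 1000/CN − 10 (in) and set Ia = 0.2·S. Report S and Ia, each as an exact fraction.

S = 1400/253 in ≈ 5.534 in; Ia = 280/253 in ≈ 1.107 in

CN(III) from CN(II)=44: (23·44)/(10 + 0.13·44) = 25300/393 ≈ 64.377
S = 1000/(25300/393) − 10 = 1400/253 in ≈ 5.534 in
Ia = 0.2S: 0.2·5.534 = 1.107 in (exactly 280/253)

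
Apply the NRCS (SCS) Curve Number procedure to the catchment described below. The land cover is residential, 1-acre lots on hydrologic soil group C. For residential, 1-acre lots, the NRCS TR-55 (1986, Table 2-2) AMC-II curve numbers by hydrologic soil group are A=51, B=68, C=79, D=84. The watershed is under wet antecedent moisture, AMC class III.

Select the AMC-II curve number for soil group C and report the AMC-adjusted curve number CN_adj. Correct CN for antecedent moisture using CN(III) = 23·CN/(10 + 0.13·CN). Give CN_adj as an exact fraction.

NRCS table: residential, 1-acre lots, soil group C → CN(II) = 79
Wet (AMC III): CN(III) = 23·79/(10 + 0.13·79) = 1817/(2027/100) = 181700/2027 ≈ 89.640

CN_adj = 181700/2027 ≈ 89.640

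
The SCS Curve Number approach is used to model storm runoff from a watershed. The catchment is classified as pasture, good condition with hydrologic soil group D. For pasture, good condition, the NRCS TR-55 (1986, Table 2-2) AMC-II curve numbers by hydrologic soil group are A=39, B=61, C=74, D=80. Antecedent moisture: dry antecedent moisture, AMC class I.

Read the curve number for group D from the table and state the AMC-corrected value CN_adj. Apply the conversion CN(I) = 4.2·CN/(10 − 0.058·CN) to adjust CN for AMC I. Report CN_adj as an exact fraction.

CN_adj = 4200/67 ≈ 62.687

NRCS table: pasture, good condition, soil group D → CN(II) = 80
CN(I) from CN(II)=80: (4.2·80)/(10 − 0.058·80) = 4200/67 ≈ 62.687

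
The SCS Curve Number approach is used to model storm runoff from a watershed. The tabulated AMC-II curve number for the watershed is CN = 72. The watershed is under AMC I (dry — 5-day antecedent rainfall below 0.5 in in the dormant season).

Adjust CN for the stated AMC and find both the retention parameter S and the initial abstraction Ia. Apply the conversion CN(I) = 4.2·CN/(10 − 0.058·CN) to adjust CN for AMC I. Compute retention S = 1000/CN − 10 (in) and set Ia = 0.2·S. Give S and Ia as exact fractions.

S = 250/27 in ≈ 9.259 in; Ia = 50/27 in ≈ 1.852 in

CN(I) from CN(II)=72: (4.2·72)/(10 − 0.058·72) = 675/13 ≈ 51.923
S = 1000/(675/13) − 10 = 250/27 in ≈ 9.259 in
Ia = 0.2S: 0.2·9.259 = 1.852 in (exactly 50/27)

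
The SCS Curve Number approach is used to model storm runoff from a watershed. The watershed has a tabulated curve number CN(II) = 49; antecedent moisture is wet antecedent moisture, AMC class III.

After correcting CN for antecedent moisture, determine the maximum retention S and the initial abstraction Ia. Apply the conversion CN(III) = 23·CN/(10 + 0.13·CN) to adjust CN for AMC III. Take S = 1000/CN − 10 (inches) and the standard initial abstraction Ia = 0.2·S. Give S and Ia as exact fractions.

S = 5100/1127 in ≈ 4.525 in; Ia = 1020/1127 in ≈ 0.905 in

CN(III) from CN(II)=49: (23·49)/(10 + 0.13·49) = 112700/1637 ≈ 68.845
Max retention: S = 1000/(112700/1637) − 10 = 5100/1127 in (≈ 4.525 in)
Initial abstraction Ia = S/5 = (5100/1127)/5 = 1020/1127 ≈ 0.905 in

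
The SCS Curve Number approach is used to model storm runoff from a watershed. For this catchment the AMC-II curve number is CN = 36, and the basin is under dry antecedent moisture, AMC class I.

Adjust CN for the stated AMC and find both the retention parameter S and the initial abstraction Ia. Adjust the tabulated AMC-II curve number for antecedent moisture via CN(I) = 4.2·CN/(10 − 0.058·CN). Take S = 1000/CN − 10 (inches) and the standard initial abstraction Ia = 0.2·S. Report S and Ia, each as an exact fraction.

S = 8000/189 in ≈ 42.328 in; Ia = 1600/189 in ≈ 8.466 in

Dry (AMC I): CN(I) = 4.2·36/(10 − 0.058·36) = (756/5)/(989/125) = 18900/989 ≈ 19.110
Retention S: 1000/CN − 10 with CN=19.110 → S = 8000/189 ≈ 42.328 in
Ia = 0.2·(8000/189) = 1600/189 in ≈ 8.466 in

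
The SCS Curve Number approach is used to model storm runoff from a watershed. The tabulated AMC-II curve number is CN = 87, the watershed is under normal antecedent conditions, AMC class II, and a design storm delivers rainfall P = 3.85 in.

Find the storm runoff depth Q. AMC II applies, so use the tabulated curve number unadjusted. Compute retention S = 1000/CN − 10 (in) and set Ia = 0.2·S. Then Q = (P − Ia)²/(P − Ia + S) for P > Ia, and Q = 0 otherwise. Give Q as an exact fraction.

AMC II — tabulated CN = 87 applies directly.
Max retention: S = 1000/87 − 10 = 130/87 in (≈ 1.494 in)
Ia = 0.2·(130/87) = 26/87 in ≈ 0.299 in
P − Ia = 3.850 − 0.299 = 6179/1740 ≈ 3.551 in (> 0, runoff occurs)
Q: (6179/1740)² ÷ (8779/1740) = 38180041/15275460 in (≈ 2.499 in)

Q = 38180041/15275460 in ≈ 2.499 in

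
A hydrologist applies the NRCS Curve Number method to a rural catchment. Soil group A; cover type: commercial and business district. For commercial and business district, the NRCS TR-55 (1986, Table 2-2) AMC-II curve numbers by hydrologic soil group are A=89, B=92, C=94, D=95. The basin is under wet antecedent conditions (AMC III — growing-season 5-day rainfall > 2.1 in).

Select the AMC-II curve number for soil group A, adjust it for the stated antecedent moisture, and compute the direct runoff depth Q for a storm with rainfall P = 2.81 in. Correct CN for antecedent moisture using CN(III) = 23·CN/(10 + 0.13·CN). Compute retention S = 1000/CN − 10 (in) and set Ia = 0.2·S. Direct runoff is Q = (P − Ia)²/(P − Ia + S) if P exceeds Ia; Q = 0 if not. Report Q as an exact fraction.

Q = 306037984849/135758472900 in ≈ 2.254 in

NRCS table: commercial and business district, soil group A → CN(II) = 89
CN(III) from CN(II)=89: (23·89)/(10 + 0.13·89) = 204700/2157 ≈ 94.900
Retention S: 1000/CN − 10 with CN=94.900 → S = 1100/2047 ≈ 0.537 in
Ia = 0.2·(1100/2047) = 220/2047 in ≈ 0.107 in
P − Ia = 2.810 − 0.107 = 553207/204700 ≈ 2.703 in (> 0, runoff occurs)
Runoff Q = (P−Ia)²/(P−Ia+S) = (2.703)²/(2.703+0.537) = 306037984849/135758472900 ≈ 2.254 in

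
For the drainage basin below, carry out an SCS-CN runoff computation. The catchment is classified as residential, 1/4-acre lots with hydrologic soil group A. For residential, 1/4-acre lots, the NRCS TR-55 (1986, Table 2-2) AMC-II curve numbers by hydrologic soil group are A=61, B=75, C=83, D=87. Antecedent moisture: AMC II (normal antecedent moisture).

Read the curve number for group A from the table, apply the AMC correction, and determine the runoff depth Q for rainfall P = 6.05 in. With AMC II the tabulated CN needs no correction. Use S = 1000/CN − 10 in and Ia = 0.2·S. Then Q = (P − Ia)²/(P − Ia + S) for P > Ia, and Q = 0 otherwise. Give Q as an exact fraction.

Q = 33884041/16617620 in ≈ 2.039 in

NRCS table: residential, 1/4-acre lots, soil group A → CN(II) = 61
AMC II — tabulated CN = 61 applies directly.
Retention S: 1000/CN − 10 with CN=61.000 → S = 390/61 ≈ 6.393 in
Ia = 0.2S: 0.2·6.393 = 1.279 in (exactly 78/61)
P − Ia = 6.050 − 1.279 = 5821/1220 ≈ 4.771 in (> 0, runoff occurs)
Q = (5821/1220)²/((5821/1220) + 390/61) = (33884041/1488400)/(13621/1220) = 33884041/16617620 in ≈ 2.039 in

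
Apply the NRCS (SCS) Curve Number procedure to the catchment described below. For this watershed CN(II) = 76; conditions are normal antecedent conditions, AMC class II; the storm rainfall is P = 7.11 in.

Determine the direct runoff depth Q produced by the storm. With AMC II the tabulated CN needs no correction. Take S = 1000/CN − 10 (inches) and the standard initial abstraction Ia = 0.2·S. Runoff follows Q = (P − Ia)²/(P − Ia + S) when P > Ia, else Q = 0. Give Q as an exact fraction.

Q = 50503827/11595700 in ≈ 4.355 in

Average conditions: CN = 76 (no AMC adjustment).
Retention S: 1000/CN − 10 with CN=76.000 → S = 60/19 ≈ 3.158 in
Initial abstraction Ia = S/5 = (60/19)/5 = 12/19 ≈ 0.632 in
Excess rainfall: 7.110 − 0.632 = 6.478 in; P > Ia so Q > 0
Q: (12309/1900)² ÷ (18309/1900) = 50503827/11595700 in (≈ 4.355 in)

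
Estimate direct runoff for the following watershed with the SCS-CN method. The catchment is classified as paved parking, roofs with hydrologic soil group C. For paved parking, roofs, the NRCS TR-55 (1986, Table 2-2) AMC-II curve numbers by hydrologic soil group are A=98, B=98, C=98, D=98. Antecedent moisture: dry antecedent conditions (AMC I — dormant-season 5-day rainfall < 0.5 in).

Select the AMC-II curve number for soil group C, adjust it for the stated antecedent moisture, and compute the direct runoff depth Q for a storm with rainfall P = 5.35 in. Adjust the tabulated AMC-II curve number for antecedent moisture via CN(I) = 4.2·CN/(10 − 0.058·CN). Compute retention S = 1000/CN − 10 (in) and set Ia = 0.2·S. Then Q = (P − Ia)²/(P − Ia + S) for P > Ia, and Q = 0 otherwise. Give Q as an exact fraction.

NRCS table: paved parking, roofs, soil group C → CN(II) = 98
Dry (AMC I): CN(I) = 4.2·98/(10 − 0.058·98) = (2058/5)/(1079/250) = 102900/1079 ≈ 95.366
S = 1000/(102900/1079) − 10 = 500/1029 in ≈ 0.486 in
Initial abstraction Ia = S/5 = (500/1029)/5 = 100/1029 ≈ 0.097 in
Excess rainfall: 5.350 − 0.097 = 5.253 in; P > Ia so Q > 0
Runoff Q = (P−Ia)²/(P−Ia+S) = (5.253)²/(5.253+0.486) = 11686258609/2430559740 ≈ 4.808 in

Q = 11686258609/2430559740 in ≈ 4.808 in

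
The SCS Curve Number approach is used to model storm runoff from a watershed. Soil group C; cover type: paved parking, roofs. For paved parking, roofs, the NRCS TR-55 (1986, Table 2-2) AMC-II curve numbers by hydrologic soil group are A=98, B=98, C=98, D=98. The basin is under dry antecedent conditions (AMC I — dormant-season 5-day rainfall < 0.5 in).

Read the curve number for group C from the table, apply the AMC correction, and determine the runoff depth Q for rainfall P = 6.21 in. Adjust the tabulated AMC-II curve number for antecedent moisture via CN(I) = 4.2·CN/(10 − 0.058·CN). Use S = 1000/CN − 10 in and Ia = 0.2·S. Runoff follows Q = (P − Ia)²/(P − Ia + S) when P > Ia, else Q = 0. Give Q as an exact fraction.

NRCS table: paved parking, roofs, soil group C → CN(II) = 98
CN(I) from CN(II)=98: (4.2·98)/(10 − 0.058·98) = 102900/1079 ≈ 95.366
Retention S: 1000/CN − 10 with CN=95.366 → S = 500/1029 ≈ 0.486 in
Ia = 0.2·(500/1029) = 100/1029 in ≈ 0.097 in
Excess rainfall: 6.210 − 0.097 = 6.113 in; P > Ia so Q > 0
Q = (629009/102900)²/((629009/102900) + 500/1029) = (395652322081/10588410000)/(679009/102900) = 395652322081/69870026100 in ≈ 5.663 in

Q = 395652322081/69870026100 in ≈ 5.663 in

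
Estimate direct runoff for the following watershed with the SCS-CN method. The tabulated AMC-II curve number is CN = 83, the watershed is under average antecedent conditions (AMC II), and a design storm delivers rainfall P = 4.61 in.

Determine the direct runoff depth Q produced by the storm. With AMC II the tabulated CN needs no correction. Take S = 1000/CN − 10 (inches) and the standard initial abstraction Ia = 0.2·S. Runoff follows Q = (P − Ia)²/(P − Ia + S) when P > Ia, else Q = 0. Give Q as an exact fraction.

Average conditions: CN = 83 (no AMC adjustment).
Retention S: 1000/CN − 10 with CN=83.000 → S = 170/83 ≈ 2.048 in
Ia = 0.2·(170/83) = 34/83 in ≈ 0.410 in
P − Ia = 4.610 − 0.410 = 34863/8300 ≈ 4.200 in (> 0, runoff occurs)
Runoff Q = (P−Ia)²/(P−Ia+S) = (4.200)²/(4.200+2.048) = 1215428769/430462900 ≈ 2.824 in

Q = 1215428769/430462900 in ≈ 2.824 in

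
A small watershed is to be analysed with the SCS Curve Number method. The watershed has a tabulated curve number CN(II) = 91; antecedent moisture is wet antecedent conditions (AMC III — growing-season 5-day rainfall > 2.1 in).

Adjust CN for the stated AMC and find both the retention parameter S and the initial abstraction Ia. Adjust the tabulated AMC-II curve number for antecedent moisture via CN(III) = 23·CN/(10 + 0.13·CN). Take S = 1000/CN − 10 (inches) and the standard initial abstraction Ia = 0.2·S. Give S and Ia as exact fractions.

Wet (AMC III): CN(III) = 23·91/(10 + 0.13·91) = 2093/(2183/100) = 209300/2183 ≈ 95.877
Retention S: 1000/CN − 10 with CN=95.877 → S = 900/2093 ≈ 0.430 in
Ia = 0.2·(900/2093) = 180/2093 in ≈ 0.086 in

S = 900/2093 in ≈ 0.430 in; Ia = 180/2093 in ≈ 0.086 in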